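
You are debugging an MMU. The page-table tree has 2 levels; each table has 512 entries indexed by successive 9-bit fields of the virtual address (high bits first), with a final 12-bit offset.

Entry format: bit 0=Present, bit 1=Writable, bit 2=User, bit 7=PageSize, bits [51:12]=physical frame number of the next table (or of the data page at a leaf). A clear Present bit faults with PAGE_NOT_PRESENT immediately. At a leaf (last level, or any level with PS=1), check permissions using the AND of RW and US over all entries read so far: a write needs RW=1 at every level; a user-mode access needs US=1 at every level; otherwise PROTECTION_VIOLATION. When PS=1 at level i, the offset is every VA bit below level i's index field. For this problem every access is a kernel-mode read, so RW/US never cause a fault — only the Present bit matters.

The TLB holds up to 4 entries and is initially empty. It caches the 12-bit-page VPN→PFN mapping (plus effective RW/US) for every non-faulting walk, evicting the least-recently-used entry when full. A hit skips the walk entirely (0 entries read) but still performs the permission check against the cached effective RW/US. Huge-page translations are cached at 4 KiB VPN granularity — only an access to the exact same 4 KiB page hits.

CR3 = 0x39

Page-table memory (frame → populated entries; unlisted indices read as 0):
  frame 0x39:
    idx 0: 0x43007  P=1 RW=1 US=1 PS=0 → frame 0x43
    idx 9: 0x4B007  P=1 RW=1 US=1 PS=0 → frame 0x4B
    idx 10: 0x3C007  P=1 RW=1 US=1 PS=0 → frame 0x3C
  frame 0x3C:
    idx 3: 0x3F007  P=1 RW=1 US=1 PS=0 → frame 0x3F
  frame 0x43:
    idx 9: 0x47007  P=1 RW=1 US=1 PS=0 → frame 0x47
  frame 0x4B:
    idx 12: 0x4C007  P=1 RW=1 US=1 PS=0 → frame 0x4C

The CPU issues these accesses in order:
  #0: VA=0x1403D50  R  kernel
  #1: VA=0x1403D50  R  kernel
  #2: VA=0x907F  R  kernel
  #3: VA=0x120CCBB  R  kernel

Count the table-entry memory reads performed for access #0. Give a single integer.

Per-access translation:
#0 VA=0x1403D50 (r,kernel):
  L0 @0x39[10] → 0x3C007  P=1,RW=1,US=1,PS=0
  L1 @0x3C[3] → 0x3F007  P=1,RW=1,US=1,PS=0
  ✓ 0x3FD50  — 2 lookups
#1 VA=0x1403D50 (r,kernel):
  TLB hit vpn=0x1403 → PA=0x3FD50
#2 VA=0x907F (r,kernel):
  L0 @0x39[0] → 0x43007  P=1,RW=1,US=1,PS=0
  L1 @0x43[9] → 0x47007  P=1,RW=1,US=1,PS=0
  ✓ 0x4707F  — 2 lookups
#3 VA=0x120CCBB (r,kernel):
  L0 @0x39[9] → 0x4B007  P=1,RW=1,US=1,PS=0
  L1 @0x4B[12] → 0x4C007  P=1,RW=1,US=1,PS=0
  ✓ 0x4CCBB  — 2 lookups

Entries read for #0: 2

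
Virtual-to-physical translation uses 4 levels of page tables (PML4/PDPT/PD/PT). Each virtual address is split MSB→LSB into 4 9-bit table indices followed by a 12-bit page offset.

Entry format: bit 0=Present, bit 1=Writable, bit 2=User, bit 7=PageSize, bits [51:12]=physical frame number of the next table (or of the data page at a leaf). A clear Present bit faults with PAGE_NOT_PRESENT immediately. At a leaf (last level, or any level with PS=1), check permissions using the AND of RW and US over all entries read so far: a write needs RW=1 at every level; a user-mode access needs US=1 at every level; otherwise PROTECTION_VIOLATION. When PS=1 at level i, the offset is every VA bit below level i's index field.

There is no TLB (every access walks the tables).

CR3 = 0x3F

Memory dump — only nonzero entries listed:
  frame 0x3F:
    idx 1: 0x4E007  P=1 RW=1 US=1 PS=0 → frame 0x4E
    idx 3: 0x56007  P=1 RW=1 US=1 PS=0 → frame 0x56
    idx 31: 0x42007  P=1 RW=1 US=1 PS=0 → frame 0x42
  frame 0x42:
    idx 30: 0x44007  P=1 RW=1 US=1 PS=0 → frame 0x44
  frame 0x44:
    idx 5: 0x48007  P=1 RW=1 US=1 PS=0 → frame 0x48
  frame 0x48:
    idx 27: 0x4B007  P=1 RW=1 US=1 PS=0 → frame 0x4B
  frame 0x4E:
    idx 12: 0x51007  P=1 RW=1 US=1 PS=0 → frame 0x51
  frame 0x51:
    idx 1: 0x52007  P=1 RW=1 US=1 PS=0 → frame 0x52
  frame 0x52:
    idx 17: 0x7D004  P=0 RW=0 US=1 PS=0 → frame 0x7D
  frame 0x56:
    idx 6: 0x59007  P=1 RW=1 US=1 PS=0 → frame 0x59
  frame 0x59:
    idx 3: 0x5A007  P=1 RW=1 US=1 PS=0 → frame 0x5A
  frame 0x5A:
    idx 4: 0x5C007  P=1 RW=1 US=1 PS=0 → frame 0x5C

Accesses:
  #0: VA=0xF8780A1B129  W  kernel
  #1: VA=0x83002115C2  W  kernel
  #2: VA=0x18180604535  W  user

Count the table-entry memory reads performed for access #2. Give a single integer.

Walk each access:
#0 VA=0xF8780A1B129 (w,kernel):
  L0 @0x3F[31] → 0x42007  P=1,RW=1,US=1,PS=0
  L1 @0x42[30] → 0x44007  P=1,RW=1,US=1,PS=0
  L2 @0x44[5] → 0x48007  P=1,RW=1,US=1,PS=0
  L3 @0x48[27] → 0x4B007  P=1,RW=1,US=1,PS=0
  ⇒ phys 0x4B129  [4 reads]
#1 VA=0x83002115C2 (w,kernel):
  L0 @0x3F[1] → 0x4E007  P=1,RW=1,US=1,PS=0
  L1 @0x4E[12] → 0x51007  P=1,RW=1,US=1,PS=0
  L2 @0x51[1] → 0x52007  P=1,RW=1,US=1,PS=0
  L3 @0x52[17] → 0x7D004  P=0,RW=0,US=1,PS=0
  → PAGE_NOT_PRESENT  (4 entries read)
#2 VA=0x18180604535 (w,user):
  L0 @0x3F[3] → 0x56007  P=1,RW=1,US=1,PS=0
  L1 @0x56[6] → 0x59007  P=1,RW=1,US=1,PS=0
  L2 @0x59[3] → 0x5A007  P=1,RW=1,US=1,PS=0
  L3 @0x5A[4] → 0x5C007  P=1,RW=1,US=1,PS=0
  ⇒ phys 0x5C535  [4 reads]

Entries read for #2: 4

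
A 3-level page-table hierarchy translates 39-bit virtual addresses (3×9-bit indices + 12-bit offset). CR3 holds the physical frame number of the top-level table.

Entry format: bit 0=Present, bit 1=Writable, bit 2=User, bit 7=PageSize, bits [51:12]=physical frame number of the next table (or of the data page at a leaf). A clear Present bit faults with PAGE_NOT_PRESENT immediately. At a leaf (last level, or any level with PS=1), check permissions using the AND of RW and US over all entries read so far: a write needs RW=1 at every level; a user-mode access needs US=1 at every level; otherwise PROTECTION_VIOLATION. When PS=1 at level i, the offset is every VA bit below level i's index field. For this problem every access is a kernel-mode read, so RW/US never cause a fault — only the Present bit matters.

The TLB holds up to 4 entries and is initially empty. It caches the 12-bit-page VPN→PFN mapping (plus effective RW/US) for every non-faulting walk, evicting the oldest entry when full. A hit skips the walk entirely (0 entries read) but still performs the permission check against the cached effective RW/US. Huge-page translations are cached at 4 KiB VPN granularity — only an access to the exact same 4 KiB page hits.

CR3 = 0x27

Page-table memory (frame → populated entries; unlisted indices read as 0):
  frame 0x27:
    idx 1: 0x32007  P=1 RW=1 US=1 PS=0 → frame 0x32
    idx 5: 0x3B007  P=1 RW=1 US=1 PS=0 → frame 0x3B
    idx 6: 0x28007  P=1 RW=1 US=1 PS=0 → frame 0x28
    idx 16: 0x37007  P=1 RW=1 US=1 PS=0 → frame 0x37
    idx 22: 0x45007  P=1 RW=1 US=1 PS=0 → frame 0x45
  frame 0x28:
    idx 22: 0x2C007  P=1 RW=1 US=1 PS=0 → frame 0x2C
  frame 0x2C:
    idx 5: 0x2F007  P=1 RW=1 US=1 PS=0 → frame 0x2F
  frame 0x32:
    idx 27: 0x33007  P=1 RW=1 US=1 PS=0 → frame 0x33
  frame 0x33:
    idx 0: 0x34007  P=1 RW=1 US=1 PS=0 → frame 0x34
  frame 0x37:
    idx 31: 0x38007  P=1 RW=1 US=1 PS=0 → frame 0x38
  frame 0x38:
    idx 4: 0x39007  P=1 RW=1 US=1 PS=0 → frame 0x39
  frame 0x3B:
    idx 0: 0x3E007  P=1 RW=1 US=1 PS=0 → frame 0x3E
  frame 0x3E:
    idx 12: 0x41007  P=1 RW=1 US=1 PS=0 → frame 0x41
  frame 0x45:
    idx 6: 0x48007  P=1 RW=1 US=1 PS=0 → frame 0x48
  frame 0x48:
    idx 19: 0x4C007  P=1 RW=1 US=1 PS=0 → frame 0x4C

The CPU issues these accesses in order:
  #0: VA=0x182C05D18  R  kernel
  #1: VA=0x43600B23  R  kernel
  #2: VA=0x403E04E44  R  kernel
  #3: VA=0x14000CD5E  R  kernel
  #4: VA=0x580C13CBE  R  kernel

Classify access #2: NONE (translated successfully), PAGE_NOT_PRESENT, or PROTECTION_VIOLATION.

Per-access translation:
#0 VA=0x182C05D18 (r,kernel):
  lvl0: tbl 0x27, slot 6 ⇒ 0x28007 (P1/RW1/US1/PS0)
  lvl1: tbl 0x28, slot 22 ⇒ 0x2C007 (P1/RW1/US1/PS0)
  lvl2: tbl 0x2C, slot 5 ⇒ 0x2F007 (P1/RW1/US1/PS0)
  ⇒ phys 0x2FD18  [3 reads]
#1 VA=0x43600B23 (r,kernel):
  lvl0: tbl 0x27, slot 1 ⇒ 0x32007 (P1/RW1/US1/PS0)
  lvl1: tbl 0x32, slot 27 ⇒ 0x33007 (P1/RW1/US1/PS0)
  lvl2: tbl 0x33, slot 0 ⇒ 0x34007 (P1/RW1/US1/PS0)
  ⇒ phys 0x34B23  [3 reads]
#2 VA=0x403E04E44 (r,kernel):
  lvl0: tbl 0x27, slot 16 ⇒ 0x37007 (P1/RW1/US1/PS0)
  lvl1: tbl 0x37, slot 31 ⇒ 0x38007 (P1/RW1/US1/PS0)
  lvl2: tbl 0x38, slot 4 ⇒ 0x39007 (P1/RW1/US1/PS0)
  ⇒ phys 0x39E44  [3 reads]
#3 VA=0x14000CD5E (r,kernel):
  lvl0: tbl 0x27, slot 5 ⇒ 0x3B007 (P1/RW1/US1/PS0)
  lvl1: tbl 0x3B, slot 0 ⇒ 0x3E007 (P1/RW1/US1/PS0)
  lvl2: tbl 0x3E, slot 12 ⇒ 0x41007 (P1/RW1/US1/PS0)
  ⇒ phys 0x41D5E  [3 reads]
#4 VA=0x580C13CBE (r,kernel):
  lvl0: tbl 0x27, slot 22 ⇒ 0x45007 (P1/RW1/US1/PS0)
  lvl1: tbl 0x45, slot 6 ⇒ 0x48007 (P1/RW1/US1/PS0)
  lvl2: tbl 0x48, slot 19 ⇒ 0x4C007 (P1/RW1/US1/PS0)
  ⇒ phys 0x4CCBE  [3 reads]

Access #2 fault: NONE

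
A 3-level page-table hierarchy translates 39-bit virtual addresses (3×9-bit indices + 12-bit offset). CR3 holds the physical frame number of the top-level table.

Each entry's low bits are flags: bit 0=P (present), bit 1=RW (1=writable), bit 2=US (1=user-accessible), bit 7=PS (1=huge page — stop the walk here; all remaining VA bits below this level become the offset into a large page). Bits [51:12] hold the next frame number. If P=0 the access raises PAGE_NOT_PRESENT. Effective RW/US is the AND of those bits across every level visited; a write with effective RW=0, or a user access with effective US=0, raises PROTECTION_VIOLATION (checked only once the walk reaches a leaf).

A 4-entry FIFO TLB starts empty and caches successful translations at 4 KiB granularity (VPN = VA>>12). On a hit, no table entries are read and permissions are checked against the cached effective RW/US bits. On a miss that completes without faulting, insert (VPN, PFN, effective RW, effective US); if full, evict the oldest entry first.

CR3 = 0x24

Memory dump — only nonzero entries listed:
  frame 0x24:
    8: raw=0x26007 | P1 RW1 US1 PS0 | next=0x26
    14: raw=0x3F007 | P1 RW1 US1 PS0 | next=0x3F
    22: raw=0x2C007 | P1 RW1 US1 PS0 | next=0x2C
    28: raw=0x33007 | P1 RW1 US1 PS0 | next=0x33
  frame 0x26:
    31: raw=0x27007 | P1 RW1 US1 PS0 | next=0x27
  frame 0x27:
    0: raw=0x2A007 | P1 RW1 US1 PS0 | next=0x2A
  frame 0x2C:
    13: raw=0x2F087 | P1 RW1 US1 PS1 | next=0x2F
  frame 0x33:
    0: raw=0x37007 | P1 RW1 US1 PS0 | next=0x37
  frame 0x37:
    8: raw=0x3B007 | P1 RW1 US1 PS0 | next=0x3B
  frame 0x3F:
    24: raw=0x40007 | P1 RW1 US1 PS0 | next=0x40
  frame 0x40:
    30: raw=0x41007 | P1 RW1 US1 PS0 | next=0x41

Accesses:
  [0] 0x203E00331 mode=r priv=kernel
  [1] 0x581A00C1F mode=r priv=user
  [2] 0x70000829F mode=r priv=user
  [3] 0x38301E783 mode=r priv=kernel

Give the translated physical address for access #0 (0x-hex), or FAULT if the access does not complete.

Trace:
#0 VA=0x203E00331 (r,kernel):
  [0] read 0x24 idx=8: raw=0x26007 flags P=1 W=1 U=1 S=0
  [1] read 0x26 idx=31: raw=0x27007 flags P=1 W=1 U=1 S=0
  [2] read 0x27 idx=0: raw=0x2A007 flags P=1 W=1 U=1 S=0
  → PA=0x2A331  (3 entries read)
#1 VA=0x581A00C1F (r,user):
  [0] read 0x24 idx=22: raw=0x2C007 flags P=1 W=1 U=1 S=0
  [1] read 0x2C idx=13: raw=0x2F087 flags P=1 W=1 U=1 S=1
  → PA=0x2FC1F (huge @L1)  (2 entries read)
#2 VA=0x70000829F (r,user):
  [0] read 0x24 idx=28: raw=0x33007 flags P=1 W=1 U=1 S=0
  [1] read 0x33 idx=0: raw=0x37007 flags P=1 W=1 U=1 S=0
  [2] read 0x37 idx=8: raw=0x3B007 flags P=1 W=1 U=1 S=0
  → PA=0x3B29F  (3 entries read)
#3 VA=0x38301E783 (r,kernel):
  [0] read 0x24 idx=14: raw=0x3F007 flags P=1 W=1 U=1 S=0
  [1] read 0x3F idx=24: raw=0x40007 flags P=1 W=1 U=1 S=0
  [2] read 0x40 idx=30: raw=0x41007 flags P=1 W=1 U=1 S=0
  → PA=0x41783  (3 entries read)

Access #0 PA: 0x2A331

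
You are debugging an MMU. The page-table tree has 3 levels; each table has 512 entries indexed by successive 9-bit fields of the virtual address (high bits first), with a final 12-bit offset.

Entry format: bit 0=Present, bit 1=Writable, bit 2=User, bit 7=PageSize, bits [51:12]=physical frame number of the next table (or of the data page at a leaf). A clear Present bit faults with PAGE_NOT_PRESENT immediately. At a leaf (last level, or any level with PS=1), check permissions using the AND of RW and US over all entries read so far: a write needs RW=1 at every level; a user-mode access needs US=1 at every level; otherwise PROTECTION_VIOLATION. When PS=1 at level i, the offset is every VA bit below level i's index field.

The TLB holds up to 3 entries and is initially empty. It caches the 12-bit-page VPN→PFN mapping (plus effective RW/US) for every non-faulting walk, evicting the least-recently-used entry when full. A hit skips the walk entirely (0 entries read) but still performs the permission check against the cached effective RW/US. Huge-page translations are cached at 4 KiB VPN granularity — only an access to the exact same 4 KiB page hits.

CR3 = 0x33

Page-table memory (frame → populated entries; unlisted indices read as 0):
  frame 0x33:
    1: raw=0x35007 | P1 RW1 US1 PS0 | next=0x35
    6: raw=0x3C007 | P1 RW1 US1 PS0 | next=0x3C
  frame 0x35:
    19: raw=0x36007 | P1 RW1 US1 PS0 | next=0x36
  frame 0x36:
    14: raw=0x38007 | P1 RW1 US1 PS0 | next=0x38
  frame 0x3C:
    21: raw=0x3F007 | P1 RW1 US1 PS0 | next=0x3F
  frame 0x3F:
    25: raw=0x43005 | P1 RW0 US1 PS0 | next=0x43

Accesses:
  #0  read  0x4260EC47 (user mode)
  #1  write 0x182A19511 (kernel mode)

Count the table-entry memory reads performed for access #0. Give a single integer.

Walk each access:
#0 VA=0x4260EC47 (r,user):
  L0 @0x33[1] → 0x35007  P=1,RW=1,US=1,PS=0
  L1 @0x35[19] → 0x36007  P=1,RW=1,US=1,PS=0
  L2 @0x36[14] → 0x38007  P=1,RW=1,US=1,PS=0
  ⇒ phys 0x38C47  [3 reads]
#1 VA=0x182A19511 (w,kernel):
  L0 @0x33[6] → 0x3C007  P=1,RW=1,US=1,PS=0
  L1 @0x3C[21] → 0x3F007  P=1,RW=1,US=1,PS=0
  L2 @0x3F[25] → 0x43005  P=1,RW=0,US=1,PS=0
  ⇒ fault: PROTECTION_VIOLATION  — 3 lookups

Entries read for #0: 3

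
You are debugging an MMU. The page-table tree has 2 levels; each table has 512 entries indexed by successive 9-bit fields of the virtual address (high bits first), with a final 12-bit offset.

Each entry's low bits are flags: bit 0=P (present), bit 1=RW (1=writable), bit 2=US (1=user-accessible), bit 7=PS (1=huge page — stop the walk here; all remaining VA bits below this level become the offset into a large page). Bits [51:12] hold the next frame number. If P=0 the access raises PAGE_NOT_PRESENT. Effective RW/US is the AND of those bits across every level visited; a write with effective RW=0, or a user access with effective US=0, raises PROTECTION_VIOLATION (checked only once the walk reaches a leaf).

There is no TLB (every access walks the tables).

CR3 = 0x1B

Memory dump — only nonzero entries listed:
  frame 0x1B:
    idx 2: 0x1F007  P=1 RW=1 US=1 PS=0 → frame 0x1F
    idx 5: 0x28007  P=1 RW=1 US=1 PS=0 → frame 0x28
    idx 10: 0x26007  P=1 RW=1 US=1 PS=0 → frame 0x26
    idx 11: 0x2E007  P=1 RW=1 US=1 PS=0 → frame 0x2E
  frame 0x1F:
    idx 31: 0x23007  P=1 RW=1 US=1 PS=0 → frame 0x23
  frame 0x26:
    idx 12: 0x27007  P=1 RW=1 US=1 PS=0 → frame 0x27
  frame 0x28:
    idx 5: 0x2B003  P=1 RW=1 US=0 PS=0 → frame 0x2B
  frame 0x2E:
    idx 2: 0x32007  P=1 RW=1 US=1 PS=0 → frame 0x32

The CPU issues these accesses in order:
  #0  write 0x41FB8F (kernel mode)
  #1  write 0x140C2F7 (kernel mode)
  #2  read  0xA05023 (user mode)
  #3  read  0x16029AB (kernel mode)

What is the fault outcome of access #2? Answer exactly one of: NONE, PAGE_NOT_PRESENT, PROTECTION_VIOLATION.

Per-access translation:
#0 VA=0x41FB8F (w,kernel):
  lvl0: tbl 0x1B, slot 2 ⇒ 0x1F007 (P1/RW1/US1/PS0)
  lvl1: tbl 0x1F, slot 31 ⇒ 0x23007 (P1/RW1/US1/PS0)
  → PA=0x23B8F  (2 entries read)
#1 VA=0x140C2F7 (w,kernel):
  lvl0: tbl 0x1B, slot 10 ⇒ 0x26007 (P1/RW1/US1/PS0)
  lvl1: tbl 0x26, slot 12 ⇒ 0x27007 (P1/RW1/US1/PS0)
  → PA=0x272F7  (2 entries read)
#2 VA=0xA05023 (r,user):
  lvl0: tbl 0x1B, slot 5 ⇒ 0x28007 (P1/RW1/US1/PS0)
  lvl1: tbl 0x28, slot 5 ⇒ 0x2B003 (P1/RW1/US0/PS0)
  ⇒ fault: PROTECTION_VIOLATION  — 2 lookups
#3 VA=0x16029AB (r,kernel):
  lvl0: tbl 0x1B, slot 11 ⇒ 0x2E007 (P1/RW1/US1/PS0)
  lvl1: tbl 0x2E, slot 2 ⇒ 0x32007 (P1/RW1/US1/PS0)
  → PA=0x329AB  (2 entries read)

Access #2 fault: PROTECTION_VIOLATION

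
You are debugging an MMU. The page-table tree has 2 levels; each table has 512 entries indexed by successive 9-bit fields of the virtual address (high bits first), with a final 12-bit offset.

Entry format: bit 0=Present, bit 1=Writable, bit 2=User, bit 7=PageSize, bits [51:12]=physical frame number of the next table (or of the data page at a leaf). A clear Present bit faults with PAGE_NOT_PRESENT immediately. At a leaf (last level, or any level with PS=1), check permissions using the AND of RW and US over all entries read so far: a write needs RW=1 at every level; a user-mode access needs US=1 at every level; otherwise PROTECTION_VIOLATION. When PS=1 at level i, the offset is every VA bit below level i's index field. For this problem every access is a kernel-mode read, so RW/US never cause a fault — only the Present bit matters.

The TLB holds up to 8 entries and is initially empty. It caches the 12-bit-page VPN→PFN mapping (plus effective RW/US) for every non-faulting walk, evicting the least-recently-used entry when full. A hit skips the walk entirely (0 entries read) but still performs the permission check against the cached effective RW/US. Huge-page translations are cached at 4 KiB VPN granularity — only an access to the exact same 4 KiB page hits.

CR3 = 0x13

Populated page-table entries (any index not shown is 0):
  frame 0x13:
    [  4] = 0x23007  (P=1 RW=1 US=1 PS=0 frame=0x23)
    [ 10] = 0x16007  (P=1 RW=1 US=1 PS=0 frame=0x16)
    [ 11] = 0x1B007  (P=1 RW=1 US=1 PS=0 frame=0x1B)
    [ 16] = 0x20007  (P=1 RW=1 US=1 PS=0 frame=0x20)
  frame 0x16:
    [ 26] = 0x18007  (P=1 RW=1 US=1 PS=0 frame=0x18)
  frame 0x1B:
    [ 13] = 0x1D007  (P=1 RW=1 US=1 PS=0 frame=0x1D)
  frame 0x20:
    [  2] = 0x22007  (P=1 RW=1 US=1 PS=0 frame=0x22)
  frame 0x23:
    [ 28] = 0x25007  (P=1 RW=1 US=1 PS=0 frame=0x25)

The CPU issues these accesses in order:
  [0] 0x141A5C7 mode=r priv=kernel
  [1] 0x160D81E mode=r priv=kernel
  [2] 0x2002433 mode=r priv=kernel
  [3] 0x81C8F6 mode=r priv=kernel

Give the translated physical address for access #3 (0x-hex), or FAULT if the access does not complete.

Trace:
#0 VA=0x141A5C7 (r,kernel):
  [0] read 0x13 idx=10: raw=0x16007 flags P=1 W=1 U=1 S=0
  [1] read 0x16 idx=26: raw=0x18007 flags P=1 W=1 U=1 S=0
  ✓ 0x185C7  — 2 lookups
#1 VA=0x160D81E (r,kernel):
  [0] read 0x13 idx=11: raw=0x1B007 flags P=1 W=1 U=1 S=0
  [1] read 0x1B idx=13: raw=0x1D007 flags P=1 W=1 U=1 S=0
  ✓ 0x1D81E  — 2 lookups
#2 VA=0x2002433 (r,kernel):
  [0] read 0x13 idx=16: raw=0x20007 flags P=1 W=1 U=1 S=0
  [1] read 0x20 idx=2: raw=0x22007 flags P=1 W=1 U=1 S=0
  ✓ 0x22433  — 2 lookups
#3 VA=0x81C8F6 (r,kernel):
  [0] read 0x13 idx=4: raw=0x23007 flags P=1 W=1 U=1 S=0
  [1] read 0x23 idx=28: raw=0x25007 flags P=1 W=1 U=1 S=0
  ✓ 0x258F6  — 2 lookups

Access #3 PA: 0x258F6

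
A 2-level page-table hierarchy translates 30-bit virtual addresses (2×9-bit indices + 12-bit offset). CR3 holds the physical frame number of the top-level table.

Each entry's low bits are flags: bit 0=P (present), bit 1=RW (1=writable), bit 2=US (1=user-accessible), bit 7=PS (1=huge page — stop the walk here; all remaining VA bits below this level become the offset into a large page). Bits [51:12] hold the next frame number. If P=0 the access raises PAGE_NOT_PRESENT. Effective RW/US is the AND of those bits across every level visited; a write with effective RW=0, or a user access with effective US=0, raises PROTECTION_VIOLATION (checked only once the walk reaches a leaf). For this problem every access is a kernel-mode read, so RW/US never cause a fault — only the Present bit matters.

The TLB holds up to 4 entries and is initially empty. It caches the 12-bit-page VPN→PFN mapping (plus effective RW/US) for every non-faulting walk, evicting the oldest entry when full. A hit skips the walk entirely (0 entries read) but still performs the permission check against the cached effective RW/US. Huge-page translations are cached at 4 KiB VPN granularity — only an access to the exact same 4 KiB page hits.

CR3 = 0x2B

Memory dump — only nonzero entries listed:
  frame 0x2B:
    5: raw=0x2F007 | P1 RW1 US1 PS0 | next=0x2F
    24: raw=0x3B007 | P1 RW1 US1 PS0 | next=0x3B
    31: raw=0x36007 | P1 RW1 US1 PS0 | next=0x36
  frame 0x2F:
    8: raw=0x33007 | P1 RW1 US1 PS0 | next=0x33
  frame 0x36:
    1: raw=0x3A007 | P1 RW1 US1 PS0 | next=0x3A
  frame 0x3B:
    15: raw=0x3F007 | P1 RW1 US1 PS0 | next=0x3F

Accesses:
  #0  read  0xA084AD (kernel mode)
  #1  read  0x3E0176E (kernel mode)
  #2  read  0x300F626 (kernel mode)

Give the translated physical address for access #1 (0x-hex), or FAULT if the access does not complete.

Trace:
#0 VA=0xA084AD (r,kernel):
  L0 @0x2B[5] → 0x2F007  P=1,RW=1,US=1,PS=0
  L1 @0x2F[8] → 0x33007  P=1,RW=1,US=1,PS=0
  ⇒ phys 0x334AD  [2 reads]
#1 VA=0x3E0176E (r,kernel):
  L0 @0x2B[31] → 0x36007  P=1,RW=1,US=1,PS=0
  L1 @0x36[1] → 0x3A007  P=1,RW=1,US=1,PS=0
  ⇒ phys 0x3A76E  [2 reads]
#2 VA=0x300F626 (r,kernel):
  L0 @0x2B[24] → 0x3B007  P=1,RW=1,US=1,PS=0
  L1 @0x3B[15] → 0x3F007  P=1,RW=1,US=1,PS=0
  ⇒ phys 0x3F626  [2 reads]

Access #1 PA: 0x3A76E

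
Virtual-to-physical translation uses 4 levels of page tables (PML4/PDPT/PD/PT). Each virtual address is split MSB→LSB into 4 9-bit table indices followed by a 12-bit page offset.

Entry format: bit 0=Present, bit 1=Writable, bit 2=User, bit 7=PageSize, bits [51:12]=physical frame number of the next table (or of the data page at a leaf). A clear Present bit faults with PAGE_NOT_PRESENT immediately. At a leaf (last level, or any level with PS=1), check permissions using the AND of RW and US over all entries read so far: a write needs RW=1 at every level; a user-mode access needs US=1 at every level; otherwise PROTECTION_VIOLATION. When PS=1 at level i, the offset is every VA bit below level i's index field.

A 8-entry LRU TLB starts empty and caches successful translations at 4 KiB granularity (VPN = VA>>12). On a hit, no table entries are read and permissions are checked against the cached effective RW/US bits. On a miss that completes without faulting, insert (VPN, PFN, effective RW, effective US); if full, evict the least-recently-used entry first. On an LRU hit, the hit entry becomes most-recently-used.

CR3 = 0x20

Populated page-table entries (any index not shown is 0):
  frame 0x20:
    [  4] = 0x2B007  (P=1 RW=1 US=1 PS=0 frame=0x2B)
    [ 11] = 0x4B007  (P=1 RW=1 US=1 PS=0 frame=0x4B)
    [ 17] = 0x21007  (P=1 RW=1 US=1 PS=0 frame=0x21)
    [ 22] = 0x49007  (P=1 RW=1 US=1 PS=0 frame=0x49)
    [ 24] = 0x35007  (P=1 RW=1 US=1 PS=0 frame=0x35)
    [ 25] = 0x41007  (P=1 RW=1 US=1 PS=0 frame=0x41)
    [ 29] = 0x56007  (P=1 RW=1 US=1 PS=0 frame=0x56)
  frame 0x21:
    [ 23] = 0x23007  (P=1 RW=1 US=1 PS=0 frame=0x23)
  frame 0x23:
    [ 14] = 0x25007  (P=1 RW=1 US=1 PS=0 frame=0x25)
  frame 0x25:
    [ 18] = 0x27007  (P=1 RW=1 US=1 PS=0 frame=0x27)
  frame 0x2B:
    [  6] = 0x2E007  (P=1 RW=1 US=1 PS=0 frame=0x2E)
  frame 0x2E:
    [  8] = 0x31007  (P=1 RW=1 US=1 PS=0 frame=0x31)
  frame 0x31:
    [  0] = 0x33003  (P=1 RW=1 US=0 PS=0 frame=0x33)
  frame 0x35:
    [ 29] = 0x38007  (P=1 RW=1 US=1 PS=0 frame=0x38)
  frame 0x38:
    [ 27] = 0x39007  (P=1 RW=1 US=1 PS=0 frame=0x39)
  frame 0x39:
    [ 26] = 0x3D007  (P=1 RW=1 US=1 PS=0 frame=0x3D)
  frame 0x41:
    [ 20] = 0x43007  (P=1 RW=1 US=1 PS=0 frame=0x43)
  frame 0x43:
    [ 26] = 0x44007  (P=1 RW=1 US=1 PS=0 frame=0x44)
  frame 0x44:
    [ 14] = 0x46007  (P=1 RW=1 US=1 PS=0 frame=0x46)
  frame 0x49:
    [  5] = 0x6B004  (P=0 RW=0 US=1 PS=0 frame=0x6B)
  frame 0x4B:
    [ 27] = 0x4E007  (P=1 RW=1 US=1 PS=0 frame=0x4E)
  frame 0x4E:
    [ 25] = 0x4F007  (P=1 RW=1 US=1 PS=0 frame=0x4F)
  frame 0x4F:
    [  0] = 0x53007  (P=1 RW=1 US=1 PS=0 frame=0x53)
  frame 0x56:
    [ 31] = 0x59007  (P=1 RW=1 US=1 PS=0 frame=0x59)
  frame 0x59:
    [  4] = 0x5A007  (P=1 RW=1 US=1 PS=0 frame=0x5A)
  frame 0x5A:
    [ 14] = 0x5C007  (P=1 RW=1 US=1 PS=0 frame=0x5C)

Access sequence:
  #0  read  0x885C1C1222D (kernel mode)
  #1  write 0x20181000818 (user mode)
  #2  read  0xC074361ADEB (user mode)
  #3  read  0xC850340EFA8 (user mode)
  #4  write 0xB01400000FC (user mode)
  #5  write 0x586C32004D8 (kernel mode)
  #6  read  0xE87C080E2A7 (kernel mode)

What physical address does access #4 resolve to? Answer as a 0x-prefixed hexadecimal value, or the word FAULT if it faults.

Walk each access:
#0 VA=0x885C1C1222D (r,kernel):
  [0] read 0x20 idx=17: raw=0x21007 flags P=1 W=1 U=1 S=0
  [1] read 0x21 idx=23: raw=0x23007 flags P=1 W=1 U=1 S=0
  [2] read 0x23 idx=14: raw=0x25007 flags P=1 W=1 U=1 S=0
  [3] read 0x25 idx=18: raw=0x27007 flags P=1 W=1 U=1 S=0
  → PA=0x2722D  (4 entries read)
#1 VA=0x20181000818 (w,user):
  [0] read 0x20 idx=4: raw=0x2B007 flags P=1 W=1 U=1 S=0
  [1] read 0x2B idx=6: raw=0x2E007 flags P=1 W=1 U=1 S=0
  [2] read 0x2E idx=8: raw=0x31007 flags P=1 W=1 U=1 S=0
  [3] read 0x31 idx=0: raw=0x33003 flags P=1 W=1 U=0 S=0
  → PROTECTION_VIOLATION  (4 entries read)
#2 VA=0xC074361ADEB (r,user):
  [0] read 0x20 idx=24: raw=0x35007 flags P=1 W=1 U=1 S=0
  [1] read 0x35 idx=29: raw=0x38007 flags P=1 W=1 U=1 S=0
  [2] read 0x38 idx=27: raw=0x39007 flags P=1 W=1 U=1 S=0
  [3] read 0x39 idx=26: raw=0x3D007 flags P=1 W=1 U=1 S=0
  → PA=0x3DDEB  (4 entries read)
#3 VA=0xC850340EFA8 (r,user):
  [0] read 0x20 idx=25: raw=0x41007 flags P=1 W=1 U=1 S=0
  [1] read 0x41 idx=20: raw=0x43007 flags P=1 W=1 U=1 S=0
  [2] read 0x43 idx=26: raw=0x44007 flags P=1 W=1 U=1 S=0
  [3] read 0x44 idx=14: raw=0x46007 flags P=1 W=1 U=1 S=0
  → PA=0x46FA8  (4 entries read)
#4 VA=0xB01400000FC (w,user):
  [0] read 0x20 idx=22: raw=0x49007 flags P=1 W=1 U=1 S=0
  [1] read 0x49 idx=5: raw=0x6B004 flags P=0 W=0 U=1 S=0
  → PAGE_NOT_PRESENT  (2 entries read)
#5 VA=0x586C32004D8 (w,kernel):
  [0] read 0x20 idx=11: raw=0x4B007 flags P=1 W=1 U=1 S=0
  [1] read 0x4B idx=27: raw=0x4E007 flags P=1 W=1 U=1 S=0
  [2] read 0x4E idx=25: raw=0x4F007 flags P=1 W=1 U=1 S=0
  [3] read 0x4F idx=0: raw=0x53007 flags P=1 W=1 U=1 S=0
  → PA=0x534D8  (4 entries read)
#6 VA=0xE87C080E2A7 (r,kernel):
  [0] read 0x20 idx=29: raw=0x56007 flags P=1 W=1 U=1 S=0
  [1] read 0x56 idx=31: raw=0x59007 flags P=1 W=1 U=1 S=0
  [2] read 0x59 idx=4: raw=0x5A007 flags P=1 W=1 U=1 S=0
  [3] read 0x5A idx=14: raw=0x5C007 flags P=1 W=1 U=1 S=0
  → PA=0x5C2A7  (4 entries read)

Access #4 PA: FAULT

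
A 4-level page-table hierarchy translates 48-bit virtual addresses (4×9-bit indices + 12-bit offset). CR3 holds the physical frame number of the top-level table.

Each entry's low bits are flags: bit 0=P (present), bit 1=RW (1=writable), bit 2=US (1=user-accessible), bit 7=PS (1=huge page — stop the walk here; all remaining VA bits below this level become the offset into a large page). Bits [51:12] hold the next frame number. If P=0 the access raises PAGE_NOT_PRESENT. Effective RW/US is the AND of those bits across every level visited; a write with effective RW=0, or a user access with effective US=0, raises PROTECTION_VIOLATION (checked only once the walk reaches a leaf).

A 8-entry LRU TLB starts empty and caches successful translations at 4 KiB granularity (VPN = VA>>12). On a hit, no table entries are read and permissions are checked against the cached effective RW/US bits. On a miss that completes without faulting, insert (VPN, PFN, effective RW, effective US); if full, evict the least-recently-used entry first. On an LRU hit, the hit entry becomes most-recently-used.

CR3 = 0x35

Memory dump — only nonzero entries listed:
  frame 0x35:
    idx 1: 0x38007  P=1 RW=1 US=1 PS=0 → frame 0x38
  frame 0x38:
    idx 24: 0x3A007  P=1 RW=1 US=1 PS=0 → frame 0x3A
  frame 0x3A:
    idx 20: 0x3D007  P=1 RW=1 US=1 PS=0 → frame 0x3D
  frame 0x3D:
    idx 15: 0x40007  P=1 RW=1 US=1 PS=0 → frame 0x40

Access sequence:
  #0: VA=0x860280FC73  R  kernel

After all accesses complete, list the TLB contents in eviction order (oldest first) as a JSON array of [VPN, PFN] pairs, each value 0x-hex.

Per-access translation:
#0 VA=0x860280FC73 (r,kernel):
  [0] read 0x35 idx=1: raw=0x38007 flags P=1 W=1 U=1 S=0
  [1] read 0x38 idx=24: raw=0x3A007 flags P=1 W=1 U=1 S=0
  [2] read 0x3A idx=20: raw=0x3D007 flags P=1 W=1 U=1 S=0
  [3] read 0x3D idx=15: raw=0x40007 flags P=1 W=1 U=1 S=0
  → PA=0x40C73  (4 entries read)

TLB: [["0x860280F", "0x40"]]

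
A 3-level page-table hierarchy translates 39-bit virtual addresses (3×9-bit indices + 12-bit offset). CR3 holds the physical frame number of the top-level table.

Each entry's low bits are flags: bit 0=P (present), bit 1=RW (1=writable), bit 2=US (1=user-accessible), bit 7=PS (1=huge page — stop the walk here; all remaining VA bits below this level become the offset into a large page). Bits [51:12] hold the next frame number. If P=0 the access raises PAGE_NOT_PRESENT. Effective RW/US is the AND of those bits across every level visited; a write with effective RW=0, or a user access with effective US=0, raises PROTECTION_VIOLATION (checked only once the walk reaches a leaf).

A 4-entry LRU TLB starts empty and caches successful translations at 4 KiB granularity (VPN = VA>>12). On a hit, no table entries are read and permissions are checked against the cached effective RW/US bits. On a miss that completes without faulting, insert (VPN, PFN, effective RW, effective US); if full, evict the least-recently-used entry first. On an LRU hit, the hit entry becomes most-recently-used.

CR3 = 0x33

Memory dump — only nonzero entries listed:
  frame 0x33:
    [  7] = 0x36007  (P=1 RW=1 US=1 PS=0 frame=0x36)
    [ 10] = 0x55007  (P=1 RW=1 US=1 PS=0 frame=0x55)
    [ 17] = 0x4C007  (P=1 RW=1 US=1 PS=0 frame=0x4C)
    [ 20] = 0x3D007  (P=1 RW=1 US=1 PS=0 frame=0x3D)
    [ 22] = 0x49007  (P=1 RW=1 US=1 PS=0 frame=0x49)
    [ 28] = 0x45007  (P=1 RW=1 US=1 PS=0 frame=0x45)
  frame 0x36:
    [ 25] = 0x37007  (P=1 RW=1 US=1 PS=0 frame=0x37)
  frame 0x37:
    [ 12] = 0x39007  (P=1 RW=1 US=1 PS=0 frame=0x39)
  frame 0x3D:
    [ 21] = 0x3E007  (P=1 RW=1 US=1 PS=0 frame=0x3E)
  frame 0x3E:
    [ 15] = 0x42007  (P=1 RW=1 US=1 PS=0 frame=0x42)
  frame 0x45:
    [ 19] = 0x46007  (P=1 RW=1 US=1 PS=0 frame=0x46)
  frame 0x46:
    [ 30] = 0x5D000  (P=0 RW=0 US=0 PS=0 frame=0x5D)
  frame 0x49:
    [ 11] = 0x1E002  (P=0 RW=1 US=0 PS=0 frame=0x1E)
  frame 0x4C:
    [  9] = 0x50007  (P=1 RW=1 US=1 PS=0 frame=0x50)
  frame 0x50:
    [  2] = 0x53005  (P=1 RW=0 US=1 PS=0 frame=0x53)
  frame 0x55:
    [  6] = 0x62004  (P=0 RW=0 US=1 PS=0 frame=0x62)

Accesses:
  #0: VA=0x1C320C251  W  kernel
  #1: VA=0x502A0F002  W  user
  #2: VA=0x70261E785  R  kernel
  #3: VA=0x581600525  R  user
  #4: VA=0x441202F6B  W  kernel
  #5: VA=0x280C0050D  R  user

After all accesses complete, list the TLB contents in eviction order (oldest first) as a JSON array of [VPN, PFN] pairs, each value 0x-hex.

Walk each access:
#0 VA=0x1C320C251 (w,kernel):
  L0 @0x33[7] → 0x36007  P=1,RW=1,US=1,PS=0
  L1 @0x36[25] → 0x37007  P=1,RW=1,US=1,PS=0
  L2 @0x37[12] → 0x39007  P=1,RW=1,US=1,PS=0
  ✓ 0x39251  — 3 lookups
#1 VA=0x502A0F002 (w,user):
  L0 @0x33[20] → 0x3D007  P=1,RW=1,US=1,PS=0
  L1 @0x3D[21] → 0x3E007  P=1,RW=1,US=1,PS=0
  L2 @0x3E[15] → 0x42007  P=1,RW=1,US=1,PS=0
  ✓ 0x42002  — 3 lookups
#2 VA=0x70261E785 (r,kernel):
  L0 @0x33[28] → 0x45007  P=1,RW=1,US=1,PS=0
  L1 @0x45[19] → 0x46007  P=1,RW=1,US=1,PS=0
  L2 @0x46[30] → 0x5D000  P=0,RW=0,US=0,PS=0
  ⇒ fault: PAGE_NOT_PRESENT  — 3 lookups
#3 VA=0x581600525 (r,user):
  L0 @0x33[22] → 0x49007  P=1,RW=1,US=1,PS=0
  L1 @0x49[11] → 0x1E002  P=0,RW=1,US=0,PS=0
  ⇒ fault: PAGE_NOT_PRESENT  — 2 lookups
#4 VA=0x441202F6B (w,kernel):
  L0 @0x33[17] → 0x4C007  P=1,RW=1,US=1,PS=0
  L1 @0x4C[9] → 0x50007  P=1,RW=1,US=1,PS=0
  L2 @0x50[2] → 0x53005  P=1,RW=0,US=1,PS=0
  ⇒ fault: PROTECTION_VIOLATION  — 3 lookups
#5 VA=0x280C0050D (r,user):
  L0 @0x33[10] → 0x55007  P=1,RW=1,US=1,PS=0
  L1 @0x55[6] → 0x62004  P=0,RW=0,US=1,PS=0
  ⇒ fault: PAGE_NOT_PRESENT  — 2 lookups

TLB: [["0x1C320C", "0x39"], ["0x502A0F", "0x42"]]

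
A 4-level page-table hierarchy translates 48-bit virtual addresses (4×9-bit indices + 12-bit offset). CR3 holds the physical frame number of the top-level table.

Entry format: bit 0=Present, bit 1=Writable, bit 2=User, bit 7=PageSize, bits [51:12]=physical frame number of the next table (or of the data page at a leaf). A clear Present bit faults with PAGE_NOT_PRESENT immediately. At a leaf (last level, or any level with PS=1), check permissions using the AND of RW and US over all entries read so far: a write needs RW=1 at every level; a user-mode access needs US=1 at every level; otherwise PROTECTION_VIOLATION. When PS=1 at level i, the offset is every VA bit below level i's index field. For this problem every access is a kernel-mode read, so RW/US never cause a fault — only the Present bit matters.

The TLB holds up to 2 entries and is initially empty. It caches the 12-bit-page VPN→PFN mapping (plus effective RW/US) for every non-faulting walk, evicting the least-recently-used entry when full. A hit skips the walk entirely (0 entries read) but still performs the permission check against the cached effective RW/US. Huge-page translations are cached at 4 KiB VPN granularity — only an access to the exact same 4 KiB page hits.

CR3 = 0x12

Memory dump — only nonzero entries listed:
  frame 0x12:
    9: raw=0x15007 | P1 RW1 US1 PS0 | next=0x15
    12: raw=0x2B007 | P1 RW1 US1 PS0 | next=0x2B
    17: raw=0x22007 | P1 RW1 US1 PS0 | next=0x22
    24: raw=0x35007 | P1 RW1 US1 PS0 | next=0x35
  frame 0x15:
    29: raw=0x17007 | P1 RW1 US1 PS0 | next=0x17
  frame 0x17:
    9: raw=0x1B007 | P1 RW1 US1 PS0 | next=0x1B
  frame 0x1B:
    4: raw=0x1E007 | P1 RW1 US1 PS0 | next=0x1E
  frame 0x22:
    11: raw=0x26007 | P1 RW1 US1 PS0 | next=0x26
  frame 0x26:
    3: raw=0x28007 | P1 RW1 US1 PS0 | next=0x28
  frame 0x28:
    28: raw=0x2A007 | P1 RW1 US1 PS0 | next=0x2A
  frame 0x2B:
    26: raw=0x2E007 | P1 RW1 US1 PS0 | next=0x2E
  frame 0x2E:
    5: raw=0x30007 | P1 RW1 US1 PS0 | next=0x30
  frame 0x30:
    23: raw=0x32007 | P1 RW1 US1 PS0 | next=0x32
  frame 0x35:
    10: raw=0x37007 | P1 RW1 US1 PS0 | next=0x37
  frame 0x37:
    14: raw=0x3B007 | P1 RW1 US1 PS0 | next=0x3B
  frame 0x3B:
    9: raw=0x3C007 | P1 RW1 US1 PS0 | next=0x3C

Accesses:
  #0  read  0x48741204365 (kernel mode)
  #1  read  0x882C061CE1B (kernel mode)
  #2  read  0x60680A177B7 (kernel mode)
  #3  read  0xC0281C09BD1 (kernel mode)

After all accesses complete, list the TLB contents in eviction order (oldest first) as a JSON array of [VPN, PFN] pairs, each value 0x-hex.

Per-access translation:
#0 VA=0x48741204365 (r,kernel):
  lvl0: tbl 0x12, slot 9 ⇒ 0x15007 (P1/RW1/US1/PS0)
  lvl1: tbl 0x15, slot 29 ⇒ 0x17007 (P1/RW1/US1/PS0)
  lvl2: tbl 0x17, slot 9 ⇒ 0x1B007 (P1/RW1/US1/PS0)
  lvl3: tbl 0x1B, slot 4 ⇒ 0x1E007 (P1/RW1/US1/PS0)
  → PA=0x1E365  (4 entries read)
#1 VA=0x882C061CE1B (r,kernel):
  lvl0: tbl 0x12, slot 17 ⇒ 0x22007 (P1/RW1/US1/PS0)
  lvl1: tbl 0x22, slot 11 ⇒ 0x26007 (P1/RW1/US1/PS0)
  lvl2: tbl 0x26, slot 3 ⇒ 0x28007 (P1/RW1/US1/PS0)
  lvl3: tbl 0x28, slot 28 ⇒ 0x2A007 (P1/RW1/US1/PS0)
  → PA=0x2AE1B  (4 entries read)
#2 VA=0x60680A177B7 (r,kernel):
  lvl0: tbl 0x12, slot 12 ⇒ 0x2B007 (P1/RW1/US1/PS0)
  lvl1: tbl 0x2B, slot 26 ⇒ 0x2E007 (P1/RW1/US1/PS0)
  lvl2: tbl 0x2E, slot 5 ⇒ 0x30007 (P1/RW1/US1/PS0)
  lvl3: tbl 0x30, slot 23 ⇒ 0x32007 (P1/RW1/US1/PS0)
  → PA=0x327B7  (4 entries read)
#3 VA=0xC0281C09BD1 (r,kernel):
  lvl0: tbl 0x12, slot 24 ⇒ 0x35007 (P1/RW1/US1/PS0)
  lvl1: tbl 0x35, slot 10 ⇒ 0x37007 (P1/RW1/US1/PS0)
  lvl2: tbl 0x37, slot 14 ⇒ 0x3B007 (P1/RW1/US1/PS0)
  lvl3: tbl 0x3B, slot 9 ⇒ 0x3C007 (P1/RW1/US1/PS0)
  → PA=0x3CBD1  (4 entries read)

TLB: [["0x60680A17", "0x32"], ["0xC0281C09", "0x3C"]]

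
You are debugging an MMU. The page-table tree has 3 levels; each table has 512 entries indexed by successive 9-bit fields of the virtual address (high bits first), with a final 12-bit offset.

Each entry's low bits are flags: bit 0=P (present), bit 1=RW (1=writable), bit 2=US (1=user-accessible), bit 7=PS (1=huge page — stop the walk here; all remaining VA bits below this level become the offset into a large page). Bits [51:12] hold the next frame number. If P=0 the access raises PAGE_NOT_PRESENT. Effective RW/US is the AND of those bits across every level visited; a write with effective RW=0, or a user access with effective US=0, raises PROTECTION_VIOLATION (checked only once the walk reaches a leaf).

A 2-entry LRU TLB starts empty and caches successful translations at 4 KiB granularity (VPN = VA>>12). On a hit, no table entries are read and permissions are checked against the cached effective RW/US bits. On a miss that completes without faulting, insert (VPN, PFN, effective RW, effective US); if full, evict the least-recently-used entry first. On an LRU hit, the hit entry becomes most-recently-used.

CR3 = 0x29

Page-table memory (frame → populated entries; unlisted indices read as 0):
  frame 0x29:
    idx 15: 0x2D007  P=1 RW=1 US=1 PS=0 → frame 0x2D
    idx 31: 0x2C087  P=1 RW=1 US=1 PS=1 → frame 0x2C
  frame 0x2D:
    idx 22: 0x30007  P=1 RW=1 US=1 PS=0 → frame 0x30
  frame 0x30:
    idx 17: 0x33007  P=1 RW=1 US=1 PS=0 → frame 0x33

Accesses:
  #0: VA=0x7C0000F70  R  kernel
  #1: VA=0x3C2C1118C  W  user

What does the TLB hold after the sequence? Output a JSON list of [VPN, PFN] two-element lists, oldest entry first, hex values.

Per-access translation:
#0 VA=0x7C0000F70 (r,kernel):
  L0 @0x29[31] → 0x2C087  P=1,RW=1,US=1,PS=1
  ✓ 0x2CF70 (huge @L0)  — 1 lookups
#1 VA=0x3C2C1118C (w,user):
  L0 @0x29[15] → 0x2D007  P=1,RW=1,US=1,PS=0
  L1 @0x2D[22] → 0x30007  P=1,RW=1,US=1,PS=0
  L2 @0x30[17] → 0x33007  P=1,RW=1,US=1,PS=0
  ✓ 0x3318C  — 3 lookups

TLB: [["0x7C0000", "0x2C"], ["0x3C2C11", "0x33"]]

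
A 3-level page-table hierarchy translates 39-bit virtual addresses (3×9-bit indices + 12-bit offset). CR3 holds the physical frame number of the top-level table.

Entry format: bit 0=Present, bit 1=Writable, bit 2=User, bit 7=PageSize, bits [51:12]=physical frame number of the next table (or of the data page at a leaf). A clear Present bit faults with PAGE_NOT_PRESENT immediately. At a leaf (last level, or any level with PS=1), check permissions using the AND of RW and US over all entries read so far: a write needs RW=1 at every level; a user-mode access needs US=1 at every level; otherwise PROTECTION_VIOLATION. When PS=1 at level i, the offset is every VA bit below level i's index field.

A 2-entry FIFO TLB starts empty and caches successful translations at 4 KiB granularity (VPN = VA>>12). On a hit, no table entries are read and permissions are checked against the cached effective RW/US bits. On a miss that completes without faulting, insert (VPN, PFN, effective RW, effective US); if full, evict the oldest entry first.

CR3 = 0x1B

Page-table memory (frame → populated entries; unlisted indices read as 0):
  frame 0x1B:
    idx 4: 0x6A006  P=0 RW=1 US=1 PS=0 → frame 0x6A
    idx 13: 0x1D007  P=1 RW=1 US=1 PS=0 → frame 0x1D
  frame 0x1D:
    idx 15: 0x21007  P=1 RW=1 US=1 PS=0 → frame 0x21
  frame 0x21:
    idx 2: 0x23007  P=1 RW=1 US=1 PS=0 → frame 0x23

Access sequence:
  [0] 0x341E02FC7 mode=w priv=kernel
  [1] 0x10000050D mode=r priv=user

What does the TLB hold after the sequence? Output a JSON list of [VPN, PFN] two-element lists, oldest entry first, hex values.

Per-access translation:
#0 VA=0x341E02FC7 (w,kernel):
  [0] read 0x1B idx=13: raw=0x1D007 flags P=1 W=1 U=1 S=0
  [1] read 0x1D idx=15: raw=0x21007 flags P=1 W=1 U=1 S=0
  [2] read 0x21 idx=2: raw=0x23007 flags P=1 W=1 U=1 S=0
  ✓ 0x23FC7  — 3 lookups
#1 VA=0x10000050D (r,user):
  [0] read 0x1B idx=4: raw=0x6A006 flags P=0 W=1 U=1 S=0
  ⇒ fault: PAGE_NOT_PRESENT  — 1 lookups

TLB: [["0x341E02", "0x23"]]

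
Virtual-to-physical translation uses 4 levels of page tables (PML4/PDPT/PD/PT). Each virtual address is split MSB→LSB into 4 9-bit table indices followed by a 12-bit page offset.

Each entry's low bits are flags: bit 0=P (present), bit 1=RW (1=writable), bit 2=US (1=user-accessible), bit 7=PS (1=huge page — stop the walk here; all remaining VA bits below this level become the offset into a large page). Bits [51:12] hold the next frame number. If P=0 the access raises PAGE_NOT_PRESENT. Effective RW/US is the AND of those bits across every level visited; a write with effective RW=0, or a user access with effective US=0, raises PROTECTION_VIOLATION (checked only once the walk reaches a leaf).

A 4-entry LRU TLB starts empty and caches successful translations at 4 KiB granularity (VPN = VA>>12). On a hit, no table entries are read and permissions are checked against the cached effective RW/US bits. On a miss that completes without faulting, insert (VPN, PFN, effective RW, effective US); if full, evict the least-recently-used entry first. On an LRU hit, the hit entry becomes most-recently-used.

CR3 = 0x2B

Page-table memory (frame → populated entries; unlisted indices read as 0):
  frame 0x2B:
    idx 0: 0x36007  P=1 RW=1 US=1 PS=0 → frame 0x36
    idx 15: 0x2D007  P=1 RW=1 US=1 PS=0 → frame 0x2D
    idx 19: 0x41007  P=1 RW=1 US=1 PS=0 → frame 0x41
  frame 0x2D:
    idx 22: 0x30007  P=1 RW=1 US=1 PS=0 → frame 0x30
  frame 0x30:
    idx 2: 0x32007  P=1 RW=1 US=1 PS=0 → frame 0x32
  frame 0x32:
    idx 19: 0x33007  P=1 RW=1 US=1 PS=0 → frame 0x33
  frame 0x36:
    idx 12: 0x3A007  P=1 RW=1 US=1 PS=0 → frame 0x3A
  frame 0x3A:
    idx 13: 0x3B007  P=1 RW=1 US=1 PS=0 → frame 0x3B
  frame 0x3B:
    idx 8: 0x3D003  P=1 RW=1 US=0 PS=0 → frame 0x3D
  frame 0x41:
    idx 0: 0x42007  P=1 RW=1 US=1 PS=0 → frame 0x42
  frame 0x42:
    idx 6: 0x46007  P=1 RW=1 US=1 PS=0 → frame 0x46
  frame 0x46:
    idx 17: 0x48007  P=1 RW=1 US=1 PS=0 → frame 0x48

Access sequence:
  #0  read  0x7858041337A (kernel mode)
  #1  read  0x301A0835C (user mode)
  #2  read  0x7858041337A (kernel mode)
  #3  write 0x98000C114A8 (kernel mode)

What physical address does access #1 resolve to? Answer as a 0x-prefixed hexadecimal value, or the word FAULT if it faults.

Walk each access:
#0 VA=0x7858041337A (r,kernel):
  L0: frame=0x2B idx=15 entry=0x2D007 [P=1 RW=1 US=1 PS=0]
  L1: frame=0x2D idx=22 entry=0x30007 [P=1 RW=1 US=1 PS=0]
  L2: frame=0x30 idx=2 entry=0x32007 [P=1 RW=1 US=1 PS=0]
  L3: frame=0x32 idx=19 entry=0x33007 [P=1 RW=1 US=1 PS=0]
  → PA=0x3337A  (4 entries read)
#1 VA=0x301A0835C (r,user):
  L0: frame=0x2B idx=0 entry=0x36007 [P=1 RW=1 US=1 PS=0]
  L1: frame=0x36 idx=12 entry=0x3A007 [P=1 RW=1 US=1 PS=0]
  L2: frame=0x3A idx=13 entry=0x3B007 [P=1 RW=1 US=1 PS=0]
  L3: frame=0x3B idx=8 entry=0x3D003 [P=1 RW=1 US=0 PS=0]
  ✗ PROTECTION_VIOLATION  [4 reads]
#2 VA=0x7858041337A (r,kernel):
  TLB hit vpn=0x78580413 → PA=0x3337A
#3 VA=0x98000C114A8 (w,kernel):
  L0: frame=0x2B idx=19 entry=0x41007 [P=1 RW=1 US=1 PS=0]
  L1: frame=0x41 idx=0 entry=0x42007 [P=1 RW=1 US=1 PS=0]
  L2: frame=0x42 idx=6 entry=0x46007 [P=1 RW=1 US=1 PS=0]
  L3: frame=0x46 idx=17 entry=0x48007 [P=1 RW=1 US=1 PS=0]
  → PA=0x484A8  (4 entries read)

Access #1 PA: FAULT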